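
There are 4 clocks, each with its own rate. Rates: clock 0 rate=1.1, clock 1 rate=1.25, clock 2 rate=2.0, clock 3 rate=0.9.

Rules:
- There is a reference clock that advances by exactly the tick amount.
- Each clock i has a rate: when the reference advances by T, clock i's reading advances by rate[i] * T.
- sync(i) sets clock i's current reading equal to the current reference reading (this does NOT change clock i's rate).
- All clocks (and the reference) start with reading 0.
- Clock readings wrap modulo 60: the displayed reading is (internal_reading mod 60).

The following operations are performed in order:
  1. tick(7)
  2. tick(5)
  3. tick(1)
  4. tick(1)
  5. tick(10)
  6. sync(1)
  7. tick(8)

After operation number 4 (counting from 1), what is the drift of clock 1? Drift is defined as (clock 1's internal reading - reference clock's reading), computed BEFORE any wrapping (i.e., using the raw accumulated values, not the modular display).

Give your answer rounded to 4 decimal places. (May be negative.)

After op 1 tick(7): ref=7.0000 raw=[7.7000 8.7500 14.0000 6.3000]
After op 2 tick(5): ref=12.0000 raw=[13.2000 15.0000 24.0000 10.8000]
After op 3 tick(1): ref=13.0000 raw=[14.3000 16.2500 26.0000 11.7000]
After op 4 tick(1): ref=14.0000 raw=[15.4000 17.5000 28.0000 12.6000]
Drift of clock 1 after op 4: 17.5000 - 14.0000 = 3.5000

Answer: 3.5000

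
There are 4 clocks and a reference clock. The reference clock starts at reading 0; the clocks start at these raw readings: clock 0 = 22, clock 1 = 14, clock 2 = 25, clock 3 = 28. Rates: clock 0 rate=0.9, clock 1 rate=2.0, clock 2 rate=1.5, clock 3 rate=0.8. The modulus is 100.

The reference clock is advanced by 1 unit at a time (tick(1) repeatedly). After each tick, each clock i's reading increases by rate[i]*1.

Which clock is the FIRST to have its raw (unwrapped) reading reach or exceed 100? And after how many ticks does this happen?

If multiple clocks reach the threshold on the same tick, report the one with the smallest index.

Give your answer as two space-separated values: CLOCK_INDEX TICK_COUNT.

Answer: 1 43

Derivation:
clock 0: start=22, rate=0.9, needs 100-22 = 78; ticks = ceil(78/0.9) = ceil(86.6667) = 87; reading at tick 87 = 22 + 0.9*87 = 100.3000
clock 1: start=14, rate=2.0, needs 100-14 = 86; ticks = ceil(86/2.0) = ceil(43.0000) = 43; reading at tick 43 = 14 + 2.0*43 = 100.0000
clock 2: start=25, rate=1.5, needs 100-25 = 75; ticks = ceil(75/1.5) = ceil(50.0000) = 50; reading at tick 50 = 25 + 1.5*50 = 100.0000
clock 3: start=28, rate=0.8, needs 100-28 = 72; ticks = ceil(72/0.8) = ceil(90.0000) = 90; reading at tick 90 = 28 + 0.8*90 = 100.0000
Minimum tick count = 43; winners = [1]; smallest index = 1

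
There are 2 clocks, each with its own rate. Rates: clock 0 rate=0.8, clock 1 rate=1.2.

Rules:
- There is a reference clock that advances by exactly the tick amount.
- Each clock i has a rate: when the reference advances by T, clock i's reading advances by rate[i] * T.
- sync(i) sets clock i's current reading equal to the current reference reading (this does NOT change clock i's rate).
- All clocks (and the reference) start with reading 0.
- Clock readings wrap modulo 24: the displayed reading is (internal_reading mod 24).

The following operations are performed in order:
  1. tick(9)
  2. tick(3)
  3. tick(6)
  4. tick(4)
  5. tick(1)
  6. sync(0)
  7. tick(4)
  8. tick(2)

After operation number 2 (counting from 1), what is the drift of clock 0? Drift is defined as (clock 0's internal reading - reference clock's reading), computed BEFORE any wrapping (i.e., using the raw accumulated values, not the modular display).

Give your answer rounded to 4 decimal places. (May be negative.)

After op 1 tick(9): ref=9.0000 raw=[7.2000 10.8000]
After op 2 tick(3): ref=12.0000 raw=[9.6000 14.4000]
Drift of clock 0 after op 2: 9.6000 - 12.0000 = -2.4000

Answer: -2.4000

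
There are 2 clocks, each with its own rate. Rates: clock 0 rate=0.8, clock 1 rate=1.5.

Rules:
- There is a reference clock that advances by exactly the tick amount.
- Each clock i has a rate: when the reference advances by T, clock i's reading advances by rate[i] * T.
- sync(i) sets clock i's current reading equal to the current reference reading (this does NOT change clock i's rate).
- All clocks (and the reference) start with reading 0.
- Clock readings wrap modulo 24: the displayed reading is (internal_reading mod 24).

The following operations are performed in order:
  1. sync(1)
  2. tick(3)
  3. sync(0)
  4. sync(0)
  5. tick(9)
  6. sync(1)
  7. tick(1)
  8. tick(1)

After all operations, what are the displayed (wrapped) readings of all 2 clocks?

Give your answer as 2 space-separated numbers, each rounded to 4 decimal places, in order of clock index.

After op 1 sync(1): ref=0.0000 raw=[0.0000 0.0000]
After op 2 tick(3): ref=3.0000 raw=[2.4000 4.5000]
After op 3 sync(0): ref=3.0000 raw=[3.0000 4.5000]
After op 4 sync(0): ref=3.0000 raw=[3.0000 4.5000]
After op 5 tick(9): ref=12.0000 raw=[10.2000 18.0000]
After op 6 sync(1): ref=12.0000 raw=[10.2000 12.0000]
After op 7 tick(1): ref=13.0000 raw=[11.0000 13.5000]
After op 8 tick(1): ref=14.0000 raw=[11.8000 15.0000]
Wrap final raw readings (mod 24): 11.8000 mod 24 = 11.8000; 15.0000 mod 24 = 15.0000

Answer: 11.8000 15.0000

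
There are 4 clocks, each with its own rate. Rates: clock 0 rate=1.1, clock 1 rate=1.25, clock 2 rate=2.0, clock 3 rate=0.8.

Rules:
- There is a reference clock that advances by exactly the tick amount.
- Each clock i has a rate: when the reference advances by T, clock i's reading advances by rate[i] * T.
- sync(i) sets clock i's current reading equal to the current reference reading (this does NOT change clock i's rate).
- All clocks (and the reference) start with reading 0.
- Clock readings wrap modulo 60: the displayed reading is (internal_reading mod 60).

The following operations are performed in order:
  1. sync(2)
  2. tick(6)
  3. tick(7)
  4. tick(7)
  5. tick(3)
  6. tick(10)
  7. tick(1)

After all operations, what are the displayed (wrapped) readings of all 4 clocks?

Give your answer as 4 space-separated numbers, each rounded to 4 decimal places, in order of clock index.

After op 1 sync(2): ref=0.0000 raw=[0.0000 0.0000 0.0000 0.0000]
After op 2 tick(6): ref=6.0000 raw=[6.6000 7.5000 12.0000 4.8000]
After op 3 tick(7): ref=13.0000 raw=[14.3000 16.2500 26.0000 10.4000]
After op 4 tick(7): ref=20.0000 raw=[22.0000 25.0000 40.0000 16.0000]
After op 5 tick(3): ref=23.0000 raw=[25.3000 28.7500 46.0000 18.4000]
After op 6 tick(10): ref=33.0000 raw=[36.3000 41.2500 66.0000 26.4000]
After op 7 tick(1): ref=34.0000 raw=[37.4000 42.5000 68.0000 27.2000]
Wrap final raw readings (mod 60): 37.4000 mod 60 = 37.4000; 42.5000 mod 60 = 42.5000; 68.0000 mod 60 = 8.0000; 27.2000 mod 60 = 27.2000

Answer: 37.4000 42.5000 8.0000 27.2000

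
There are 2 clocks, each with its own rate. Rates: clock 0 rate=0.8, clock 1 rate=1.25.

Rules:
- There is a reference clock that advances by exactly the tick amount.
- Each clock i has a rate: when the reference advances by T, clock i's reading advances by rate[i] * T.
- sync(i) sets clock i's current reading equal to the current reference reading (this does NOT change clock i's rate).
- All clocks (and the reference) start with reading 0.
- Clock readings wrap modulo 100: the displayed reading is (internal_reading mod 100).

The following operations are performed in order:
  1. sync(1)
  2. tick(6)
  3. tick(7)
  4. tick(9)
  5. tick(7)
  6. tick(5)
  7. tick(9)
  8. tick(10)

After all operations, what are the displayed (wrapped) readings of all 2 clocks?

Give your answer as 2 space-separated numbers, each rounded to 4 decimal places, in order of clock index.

After op 1 sync(1): ref=0.0000 raw=[0.0000 0.0000]
After op 2 tick(6): ref=6.0000 raw=[4.8000 7.5000]
After op 3 tick(7): ref=13.0000 raw=[10.4000 16.2500]
After op 4 tick(9): ref=22.0000 raw=[17.6000 27.5000]
After op 5 tick(7): ref=29.0000 raw=[23.2000 36.2500]
After op 6 tick(5): ref=34.0000 raw=[27.2000 42.5000]
After op 7 tick(9): ref=43.0000 raw=[34.4000 53.7500]
After op 8 tick(10): ref=53.0000 raw=[42.4000 66.2500]
Wrap final raw readings (mod 100): 42.4000 mod 100 = 42.4000; 66.2500 mod 100 = 66.2500

Answer: 42.4000 66.2500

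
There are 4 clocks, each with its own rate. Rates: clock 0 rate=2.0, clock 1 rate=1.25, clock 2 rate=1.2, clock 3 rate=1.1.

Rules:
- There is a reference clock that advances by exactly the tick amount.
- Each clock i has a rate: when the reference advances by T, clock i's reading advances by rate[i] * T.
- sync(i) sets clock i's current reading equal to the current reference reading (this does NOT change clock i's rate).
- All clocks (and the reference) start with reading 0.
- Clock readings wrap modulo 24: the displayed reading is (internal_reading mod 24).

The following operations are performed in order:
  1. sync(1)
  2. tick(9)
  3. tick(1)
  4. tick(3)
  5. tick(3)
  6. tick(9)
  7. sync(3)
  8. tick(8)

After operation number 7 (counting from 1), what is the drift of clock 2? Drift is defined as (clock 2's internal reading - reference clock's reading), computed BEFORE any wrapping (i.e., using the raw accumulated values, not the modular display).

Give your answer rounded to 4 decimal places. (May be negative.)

Answer: 5.0000

Derivation:
After op 1 sync(1): ref=0.0000 raw=[0.0000 0.0000 0.0000 0.0000]
After op 2 tick(9): ref=9.0000 raw=[18.0000 11.2500 10.8000 9.9000]
After op 3 tick(1): ref=10.0000 raw=[20.0000 12.5000 12.0000 11.0000]
After op 4 tick(3): ref=13.0000 raw=[26.0000 16.2500 15.6000 14.3000]
After op 5 tick(3): ref=16.0000 raw=[32.0000 20.0000 19.2000 17.6000]
After op 6 tick(9): ref=25.0000 raw=[50.0000 31.2500 30.0000 27.5000]
After op 7 sync(3): ref=25.0000 raw=[50.0000 31.2500 30.0000 25.0000]
Drift of clock 2 after op 7: 30.0000 - 25.0000 = 5.0000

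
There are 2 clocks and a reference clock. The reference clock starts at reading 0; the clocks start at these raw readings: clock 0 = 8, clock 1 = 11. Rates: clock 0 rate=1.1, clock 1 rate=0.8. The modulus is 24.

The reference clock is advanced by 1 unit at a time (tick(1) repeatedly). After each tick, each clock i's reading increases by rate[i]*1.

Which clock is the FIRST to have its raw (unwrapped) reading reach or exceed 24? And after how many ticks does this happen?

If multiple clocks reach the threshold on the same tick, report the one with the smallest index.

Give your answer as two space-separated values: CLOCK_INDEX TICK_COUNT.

clock 0: start=8, rate=1.1, needs 24-8 = 16; ticks = ceil(16/1.1) = ceil(14.5455) = 15; reading at tick 15 = 8 + 1.1*15 = 24.5000
clock 1: start=11, rate=0.8, needs 24-11 = 13; ticks = ceil(13/0.8) = ceil(16.2500) = 17; reading at tick 17 = 11 + 0.8*17 = 24.6000
Minimum tick count = 15; winners = [0]; smallest index = 0

Answer: 0 15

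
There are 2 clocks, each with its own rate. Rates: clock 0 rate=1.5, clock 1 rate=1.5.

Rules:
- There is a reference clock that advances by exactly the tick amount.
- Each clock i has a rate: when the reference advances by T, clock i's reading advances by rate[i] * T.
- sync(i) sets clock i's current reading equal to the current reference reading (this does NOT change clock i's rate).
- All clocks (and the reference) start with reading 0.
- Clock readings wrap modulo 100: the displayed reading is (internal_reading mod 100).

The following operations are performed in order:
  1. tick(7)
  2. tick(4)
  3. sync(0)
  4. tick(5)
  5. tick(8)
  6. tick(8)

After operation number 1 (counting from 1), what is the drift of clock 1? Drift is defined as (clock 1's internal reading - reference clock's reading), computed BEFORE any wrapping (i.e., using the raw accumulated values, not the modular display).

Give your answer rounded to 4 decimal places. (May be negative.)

Answer: 3.5000

Derivation:
After op 1 tick(7): ref=7.0000 raw=[10.5000 10.5000]
Drift of clock 1 after op 1: 10.5000 - 7.0000 = 3.5000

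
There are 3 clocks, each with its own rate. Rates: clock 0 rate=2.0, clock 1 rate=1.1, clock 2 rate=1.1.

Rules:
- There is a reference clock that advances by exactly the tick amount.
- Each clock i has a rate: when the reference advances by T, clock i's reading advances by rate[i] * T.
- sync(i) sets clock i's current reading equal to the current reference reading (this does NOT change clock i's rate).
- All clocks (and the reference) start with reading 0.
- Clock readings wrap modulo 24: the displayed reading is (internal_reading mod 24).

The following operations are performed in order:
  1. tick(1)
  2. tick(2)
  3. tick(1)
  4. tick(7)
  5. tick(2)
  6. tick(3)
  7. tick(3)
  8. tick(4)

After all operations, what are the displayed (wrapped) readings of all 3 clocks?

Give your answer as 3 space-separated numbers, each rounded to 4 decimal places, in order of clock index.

Answer: 22.0000 1.3000 1.3000

Derivation:
After op 1 tick(1): ref=1.0000 raw=[2.0000 1.1000 1.1000]
After op 2 tick(2): ref=3.0000 raw=[6.0000 3.3000 3.3000]
After op 3 tick(1): ref=4.0000 raw=[8.0000 4.4000 4.4000]
After op 4 tick(7): ref=11.0000 raw=[22.0000 12.1000 12.1000]
After op 5 tick(2): ref=13.0000 raw=[26.0000 14.3000 14.3000]
After op 6 tick(3): ref=16.0000 raw=[32.0000 17.6000 17.6000]
After op 7 tick(3): ref=19.0000 raw=[38.0000 20.9000 20.9000]
After op 8 tick(4): ref=23.0000 raw=[46.0000 25.3000 25.3000]
Wrap final raw readings (mod 24): 46.0000 mod 24 = 22.0000; 25.3000 mod 24 = 1.3000; 25.3000 mod 24 = 1.3000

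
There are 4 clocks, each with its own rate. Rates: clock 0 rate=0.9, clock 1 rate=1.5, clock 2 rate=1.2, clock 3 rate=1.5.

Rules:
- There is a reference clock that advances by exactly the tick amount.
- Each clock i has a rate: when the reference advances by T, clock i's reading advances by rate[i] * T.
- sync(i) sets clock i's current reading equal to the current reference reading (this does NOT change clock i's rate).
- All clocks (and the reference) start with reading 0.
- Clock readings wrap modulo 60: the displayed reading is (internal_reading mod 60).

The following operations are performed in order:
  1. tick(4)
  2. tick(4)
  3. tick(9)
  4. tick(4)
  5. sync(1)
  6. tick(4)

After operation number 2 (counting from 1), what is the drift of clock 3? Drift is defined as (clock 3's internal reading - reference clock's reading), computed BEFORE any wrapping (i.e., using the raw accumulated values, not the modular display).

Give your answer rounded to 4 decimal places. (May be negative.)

Answer: 4.0000

Derivation:
After op 1 tick(4): ref=4.0000 raw=[3.6000 6.0000 4.8000 6.0000]
After op 2 tick(4): ref=8.0000 raw=[7.2000 12.0000 9.6000 12.0000]
Drift of clock 3 after op 2: 12.0000 - 8.0000 = 4.0000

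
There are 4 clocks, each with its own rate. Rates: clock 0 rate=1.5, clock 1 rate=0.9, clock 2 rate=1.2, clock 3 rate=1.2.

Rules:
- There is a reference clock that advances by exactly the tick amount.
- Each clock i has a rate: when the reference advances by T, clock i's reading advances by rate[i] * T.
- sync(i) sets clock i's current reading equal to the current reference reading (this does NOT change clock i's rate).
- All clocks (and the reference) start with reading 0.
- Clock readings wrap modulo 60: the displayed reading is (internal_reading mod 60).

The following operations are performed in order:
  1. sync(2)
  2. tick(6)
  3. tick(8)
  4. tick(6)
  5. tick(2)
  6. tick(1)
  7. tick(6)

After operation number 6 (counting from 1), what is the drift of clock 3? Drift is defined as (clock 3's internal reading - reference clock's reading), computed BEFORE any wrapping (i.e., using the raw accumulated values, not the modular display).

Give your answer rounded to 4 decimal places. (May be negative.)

After op 1 sync(2): ref=0.0000 raw=[0.0000 0.0000 0.0000 0.0000]
After op 2 tick(6): ref=6.0000 raw=[9.0000 5.4000 7.2000 7.2000]
After op 3 tick(8): ref=14.0000 raw=[21.0000 12.6000 16.8000 16.8000]
After op 4 tick(6): ref=20.0000 raw=[30.0000 18.0000 24.0000 24.0000]
After op 5 tick(2): ref=22.0000 raw=[33.0000 19.8000 26.4000 26.4000]
After op 6 tick(1): ref=23.0000 raw=[34.5000 20.7000 27.6000 27.6000]
Drift of clock 3 after op 6: 27.6000 - 23.0000 = 4.6000

Answer: 4.6000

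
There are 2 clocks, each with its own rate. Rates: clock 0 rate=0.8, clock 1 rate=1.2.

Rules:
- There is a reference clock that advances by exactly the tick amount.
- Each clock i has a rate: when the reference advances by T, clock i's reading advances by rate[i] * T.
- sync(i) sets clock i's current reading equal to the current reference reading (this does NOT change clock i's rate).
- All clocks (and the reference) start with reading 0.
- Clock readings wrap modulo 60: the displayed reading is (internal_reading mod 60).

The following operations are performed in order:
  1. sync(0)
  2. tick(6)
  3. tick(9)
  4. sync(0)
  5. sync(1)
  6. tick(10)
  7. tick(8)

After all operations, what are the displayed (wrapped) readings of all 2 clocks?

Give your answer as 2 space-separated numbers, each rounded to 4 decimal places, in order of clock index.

Answer: 29.4000 36.6000

Derivation:
After op 1 sync(0): ref=0.0000 raw=[0.0000 0.0000]
After op 2 tick(6): ref=6.0000 raw=[4.8000 7.2000]
After op 3 tick(9): ref=15.0000 raw=[12.0000 18.0000]
After op 4 sync(0): ref=15.0000 raw=[15.0000 18.0000]
After op 5 sync(1): ref=15.0000 raw=[15.0000 15.0000]
After op 6 tick(10): ref=25.0000 raw=[23.0000 27.0000]
After op 7 tick(8): ref=33.0000 raw=[29.4000 36.6000]
Wrap final raw readings (mod 60): 29.4000 mod 60 = 29.4000; 36.6000 mod 60 = 36.6000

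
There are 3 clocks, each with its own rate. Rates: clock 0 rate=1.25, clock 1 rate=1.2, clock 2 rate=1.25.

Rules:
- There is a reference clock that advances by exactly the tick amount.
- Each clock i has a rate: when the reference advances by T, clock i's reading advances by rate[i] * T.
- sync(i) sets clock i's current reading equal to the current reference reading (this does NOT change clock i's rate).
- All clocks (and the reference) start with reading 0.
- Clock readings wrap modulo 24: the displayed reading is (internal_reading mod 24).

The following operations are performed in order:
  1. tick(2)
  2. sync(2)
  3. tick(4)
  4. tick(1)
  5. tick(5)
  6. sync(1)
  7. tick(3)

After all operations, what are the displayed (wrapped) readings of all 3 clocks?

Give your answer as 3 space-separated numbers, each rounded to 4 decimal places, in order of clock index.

Answer: 18.7500 15.6000 18.2500

Derivation:
After op 1 tick(2): ref=2.0000 raw=[2.5000 2.4000 2.5000]
After op 2 sync(2): ref=2.0000 raw=[2.5000 2.4000 2.0000]
After op 3 tick(4): ref=6.0000 raw=[7.5000 7.2000 7.0000]
After op 4 tick(1): ref=7.0000 raw=[8.7500 8.4000 8.2500]
After op 5 tick(5): ref=12.0000 raw=[15.0000 14.4000 14.5000]
After op 6 sync(1): ref=12.0000 raw=[15.0000 12.0000 14.5000]
After op 7 tick(3): ref=15.0000 raw=[18.7500 15.6000 18.2500]
Wrap final raw readings (mod 24): 18.7500 mod 24 = 18.7500; 15.6000 mod 24 = 15.6000; 18.2500 mod 24 = 18.2500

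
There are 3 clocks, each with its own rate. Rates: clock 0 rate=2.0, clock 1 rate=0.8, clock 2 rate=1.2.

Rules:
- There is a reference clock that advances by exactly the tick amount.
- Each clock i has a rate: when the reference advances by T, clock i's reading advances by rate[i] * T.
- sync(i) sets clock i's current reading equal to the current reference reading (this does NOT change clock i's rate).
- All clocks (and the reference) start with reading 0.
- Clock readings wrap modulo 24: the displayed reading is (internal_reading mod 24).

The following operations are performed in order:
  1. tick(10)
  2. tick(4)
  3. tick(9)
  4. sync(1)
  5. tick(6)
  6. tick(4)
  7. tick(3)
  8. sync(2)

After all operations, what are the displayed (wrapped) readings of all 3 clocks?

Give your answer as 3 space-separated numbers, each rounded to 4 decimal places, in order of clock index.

Answer: 0.0000 9.4000 12.0000

Derivation:
After op 1 tick(10): ref=10.0000 raw=[20.0000 8.0000 12.0000]
After op 2 tick(4): ref=14.0000 raw=[28.0000 11.2000 16.8000]
After op 3 tick(9): ref=23.0000 raw=[46.0000 18.4000 27.6000]
After op 4 sync(1): ref=23.0000 raw=[46.0000 23.0000 27.6000]
After op 5 tick(6): ref=29.0000 raw=[58.0000 27.8000 34.8000]
After op 6 tick(4): ref=33.0000 raw=[66.0000 31.0000 39.6000]
After op 7 tick(3): ref=36.0000 raw=[72.0000 33.4000 43.2000]
After op 8 sync(2): ref=36.0000 raw=[72.0000 33.4000 36.0000]
Wrap final raw readings (mod 24): 72.0000 mod 24 = 0.0000; 33.4000 mod 24 = 9.4000; 36.0000 mod 24 = 12.0000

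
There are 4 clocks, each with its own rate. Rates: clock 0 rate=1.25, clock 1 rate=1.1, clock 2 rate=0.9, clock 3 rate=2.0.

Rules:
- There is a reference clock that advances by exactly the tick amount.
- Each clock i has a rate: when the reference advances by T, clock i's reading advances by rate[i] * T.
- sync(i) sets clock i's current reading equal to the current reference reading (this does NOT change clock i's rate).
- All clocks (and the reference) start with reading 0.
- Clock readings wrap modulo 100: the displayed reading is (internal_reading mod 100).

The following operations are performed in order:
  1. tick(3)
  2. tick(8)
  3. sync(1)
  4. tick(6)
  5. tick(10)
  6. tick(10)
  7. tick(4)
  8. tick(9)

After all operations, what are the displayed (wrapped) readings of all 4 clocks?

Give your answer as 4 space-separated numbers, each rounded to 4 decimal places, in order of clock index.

After op 1 tick(3): ref=3.0000 raw=[3.7500 3.3000 2.7000 6.0000]
After op 2 tick(8): ref=11.0000 raw=[13.7500 12.1000 9.9000 22.0000]
After op 3 sync(1): ref=11.0000 raw=[13.7500 11.0000 9.9000 22.0000]
After op 4 tick(6): ref=17.0000 raw=[21.2500 17.6000 15.3000 34.0000]
After op 5 tick(10): ref=27.0000 raw=[33.7500 28.6000 24.3000 54.0000]
After op 6 tick(10): ref=37.0000 raw=[46.2500 39.6000 33.3000 74.0000]
After op 7 tick(4): ref=41.0000 raw=[51.2500 44.0000 36.9000 82.0000]
After op 8 tick(9): ref=50.0000 raw=[62.5000 53.9000 45.0000 100.0000]
Wrap final raw readings (mod 100): 62.5000 mod 100 = 62.5000; 53.9000 mod 100 = 53.9000; 45.0000 mod 100 = 45.0000; 100.0000 mod 100 = 0.0000

Answer: 62.5000 53.9000 45.0000 0.0000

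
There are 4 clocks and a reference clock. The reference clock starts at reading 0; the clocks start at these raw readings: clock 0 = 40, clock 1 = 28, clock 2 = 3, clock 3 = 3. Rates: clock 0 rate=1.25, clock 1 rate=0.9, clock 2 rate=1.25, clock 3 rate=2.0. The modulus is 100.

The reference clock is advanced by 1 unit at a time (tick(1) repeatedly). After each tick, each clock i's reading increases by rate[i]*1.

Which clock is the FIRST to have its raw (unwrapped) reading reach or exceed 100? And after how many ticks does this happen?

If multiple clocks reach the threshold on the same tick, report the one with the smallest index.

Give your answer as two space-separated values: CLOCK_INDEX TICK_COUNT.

Answer: 0 48

Derivation:
clock 0: start=40, rate=1.25, needs 100-40 = 60; ticks = ceil(60/1.25) = ceil(48.0000) = 48; reading at tick 48 = 40 + 1.25*48 = 100.0000
clock 1: start=28, rate=0.9, needs 100-28 = 72; ticks = ceil(72/0.9) = ceil(80.0000) = 80; reading at tick 80 = 28 + 0.9*80 = 100.0000
clock 2: start=3, rate=1.25, needs 100-3 = 97; ticks = ceil(97/1.25) = ceil(77.6000) = 78; reading at tick 78 = 3 + 1.25*78 = 100.5000
clock 3: start=3, rate=2.0, needs 100-3 = 97; ticks = ceil(97/2.0) = ceil(48.5000) = 49; reading at tick 49 = 3 + 2.0*49 = 101.0000
Minimum tick count = 48; winners = [0]; smallest index = 0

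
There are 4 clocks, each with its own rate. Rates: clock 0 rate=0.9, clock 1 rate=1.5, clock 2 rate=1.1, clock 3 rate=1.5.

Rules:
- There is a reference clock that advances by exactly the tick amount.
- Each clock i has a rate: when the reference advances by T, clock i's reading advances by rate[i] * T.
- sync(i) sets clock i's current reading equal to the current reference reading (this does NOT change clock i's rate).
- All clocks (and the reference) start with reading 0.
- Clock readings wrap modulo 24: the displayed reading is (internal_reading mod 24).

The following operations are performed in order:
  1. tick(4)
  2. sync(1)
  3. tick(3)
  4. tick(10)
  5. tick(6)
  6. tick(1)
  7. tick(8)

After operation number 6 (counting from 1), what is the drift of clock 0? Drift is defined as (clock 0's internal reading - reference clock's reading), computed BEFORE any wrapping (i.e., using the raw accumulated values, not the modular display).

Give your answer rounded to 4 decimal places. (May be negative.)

After op 1 tick(4): ref=4.0000 raw=[3.6000 6.0000 4.4000 6.0000]
After op 2 sync(1): ref=4.0000 raw=[3.6000 4.0000 4.4000 6.0000]
After op 3 tick(3): ref=7.0000 raw=[6.3000 8.5000 7.7000 10.5000]
After op 4 tick(10): ref=17.0000 raw=[15.3000 23.5000 18.7000 25.5000]
After op 5 tick(6): ref=23.0000 raw=[20.7000 32.5000 25.3000 34.5000]
After op 6 tick(1): ref=24.0000 raw=[21.6000 34.0000 26.4000 36.0000]
Drift of clock 0 after op 6: 21.6000 - 24.0000 = -2.4000

Answer: -2.4000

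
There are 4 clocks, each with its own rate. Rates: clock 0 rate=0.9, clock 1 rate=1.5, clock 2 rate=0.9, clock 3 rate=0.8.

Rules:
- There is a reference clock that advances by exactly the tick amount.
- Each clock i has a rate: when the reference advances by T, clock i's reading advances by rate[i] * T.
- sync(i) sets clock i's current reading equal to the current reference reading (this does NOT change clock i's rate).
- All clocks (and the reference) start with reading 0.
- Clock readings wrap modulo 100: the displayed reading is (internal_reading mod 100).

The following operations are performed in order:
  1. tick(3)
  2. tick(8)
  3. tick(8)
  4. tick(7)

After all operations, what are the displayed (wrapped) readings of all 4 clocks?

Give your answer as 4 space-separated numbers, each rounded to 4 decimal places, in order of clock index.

Answer: 23.4000 39.0000 23.4000 20.8000

Derivation:
After op 1 tick(3): ref=3.0000 raw=[2.7000 4.5000 2.7000 2.4000]
After op 2 tick(8): ref=11.0000 raw=[9.9000 16.5000 9.9000 8.8000]
After op 3 tick(8): ref=19.0000 raw=[17.1000 28.5000 17.1000 15.2000]
After op 4 tick(7): ref=26.0000 raw=[23.4000 39.0000 23.4000 20.8000]
Wrap final raw readings (mod 100): 23.4000 mod 100 = 23.4000; 39.0000 mod 100 = 39.0000; 23.4000 mod 100 = 23.4000; 20.8000 mod 100 = 20.8000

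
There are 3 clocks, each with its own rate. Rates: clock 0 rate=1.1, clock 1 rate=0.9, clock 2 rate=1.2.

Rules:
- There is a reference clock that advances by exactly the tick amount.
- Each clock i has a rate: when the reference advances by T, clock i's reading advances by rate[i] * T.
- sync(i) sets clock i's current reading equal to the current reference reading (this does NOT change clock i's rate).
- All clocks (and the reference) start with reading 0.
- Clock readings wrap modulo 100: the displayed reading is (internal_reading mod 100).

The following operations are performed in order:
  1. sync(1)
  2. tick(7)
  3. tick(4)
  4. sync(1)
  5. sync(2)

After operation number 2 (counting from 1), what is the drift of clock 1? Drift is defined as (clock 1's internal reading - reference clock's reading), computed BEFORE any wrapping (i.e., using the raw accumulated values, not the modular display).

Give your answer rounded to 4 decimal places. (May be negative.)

After op 1 sync(1): ref=0.0000 raw=[0.0000 0.0000 0.0000]
After op 2 tick(7): ref=7.0000 raw=[7.7000 6.3000 8.4000]
Drift of clock 1 after op 2: 6.3000 - 7.0000 = -0.7000

Answer: -0.7000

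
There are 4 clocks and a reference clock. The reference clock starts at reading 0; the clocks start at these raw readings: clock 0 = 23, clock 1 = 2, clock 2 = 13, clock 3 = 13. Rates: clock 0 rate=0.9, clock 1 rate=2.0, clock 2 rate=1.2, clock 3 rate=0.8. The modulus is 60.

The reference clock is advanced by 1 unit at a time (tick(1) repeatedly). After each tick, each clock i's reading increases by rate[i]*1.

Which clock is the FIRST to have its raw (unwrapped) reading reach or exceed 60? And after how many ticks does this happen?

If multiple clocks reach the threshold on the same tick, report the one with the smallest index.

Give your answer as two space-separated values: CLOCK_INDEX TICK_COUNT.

clock 0: start=23, rate=0.9, needs 60-23 = 37; ticks = ceil(37/0.9) = ceil(41.1111) = 42; reading at tick 42 = 23 + 0.9*42 = 60.8000
clock 1: start=2, rate=2.0, needs 60-2 = 58; ticks = ceil(58/2.0) = ceil(29.0000) = 29; reading at tick 29 = 2 + 2.0*29 = 60.0000
clock 2: start=13, rate=1.2, needs 60-13 = 47; ticks = ceil(47/1.2) = ceil(39.1667) = 40; reading at tick 40 = 13 + 1.2*40 = 61.0000
clock 3: start=13, rate=0.8, needs 60-13 = 47; ticks = ceil(47/0.8) = ceil(58.7500) = 59; reading at tick 59 = 13 + 0.8*59 = 60.2000
Minimum tick count = 29; winners = [1]; smallest index = 1

Answer: 1 29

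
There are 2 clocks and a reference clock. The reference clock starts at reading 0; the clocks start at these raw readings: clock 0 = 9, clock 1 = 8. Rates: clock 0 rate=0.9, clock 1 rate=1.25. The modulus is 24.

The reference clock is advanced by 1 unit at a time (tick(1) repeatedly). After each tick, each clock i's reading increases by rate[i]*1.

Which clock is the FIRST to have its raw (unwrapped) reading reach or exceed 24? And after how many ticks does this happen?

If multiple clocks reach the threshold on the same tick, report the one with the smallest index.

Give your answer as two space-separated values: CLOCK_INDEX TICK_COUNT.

clock 0: start=9, rate=0.9, needs 24-9 = 15; ticks = ceil(15/0.9) = ceil(16.6667) = 17; reading at tick 17 = 9 + 0.9*17 = 24.3000
clock 1: start=8, rate=1.25, needs 24-8 = 16; ticks = ceil(16/1.25) = ceil(12.8000) = 13; reading at tick 13 = 8 + 1.25*13 = 24.2500
Minimum tick count = 13; winners = [1]; smallest index = 1

Answer: 1 13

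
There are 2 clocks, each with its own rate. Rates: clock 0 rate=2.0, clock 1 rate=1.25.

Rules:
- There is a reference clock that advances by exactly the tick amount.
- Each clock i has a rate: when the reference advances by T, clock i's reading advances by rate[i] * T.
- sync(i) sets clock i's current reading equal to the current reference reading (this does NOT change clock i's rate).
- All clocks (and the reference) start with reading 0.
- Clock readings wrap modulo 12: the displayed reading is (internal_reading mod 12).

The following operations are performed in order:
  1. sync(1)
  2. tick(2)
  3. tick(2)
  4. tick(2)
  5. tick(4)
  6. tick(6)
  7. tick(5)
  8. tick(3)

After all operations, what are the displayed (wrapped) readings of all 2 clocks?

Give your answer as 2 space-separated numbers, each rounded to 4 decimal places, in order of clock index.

Answer: 0.0000 6.0000

Derivation:
After op 1 sync(1): ref=0.0000 raw=[0.0000 0.0000]
After op 2 tick(2): ref=2.0000 raw=[4.0000 2.5000]
After op 3 tick(2): ref=4.0000 raw=[8.0000 5.0000]
After op 4 tick(2): ref=6.0000 raw=[12.0000 7.5000]
After op 5 tick(4): ref=10.0000 raw=[20.0000 12.5000]
After op 6 tick(6): ref=16.0000 raw=[32.0000 20.0000]
After op 7 tick(5): ref=21.0000 raw=[42.0000 26.2500]
After op 8 tick(3): ref=24.0000 raw=[48.0000 30.0000]
Wrap final raw readings (mod 12): 48.0000 mod 12 = 0.0000; 30.0000 mod 12 = 6.0000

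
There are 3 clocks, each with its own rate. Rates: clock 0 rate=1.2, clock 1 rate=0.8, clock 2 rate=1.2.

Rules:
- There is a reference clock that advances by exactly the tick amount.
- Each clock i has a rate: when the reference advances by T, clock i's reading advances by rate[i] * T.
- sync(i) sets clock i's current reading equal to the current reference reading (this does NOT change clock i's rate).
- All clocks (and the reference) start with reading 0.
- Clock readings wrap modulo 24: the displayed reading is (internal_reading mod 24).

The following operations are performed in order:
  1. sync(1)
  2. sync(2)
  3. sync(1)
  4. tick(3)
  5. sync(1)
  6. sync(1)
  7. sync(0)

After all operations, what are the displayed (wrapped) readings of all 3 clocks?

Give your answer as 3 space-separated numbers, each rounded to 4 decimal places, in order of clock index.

Answer: 3.0000 3.0000 3.6000

Derivation:
After op 1 sync(1): ref=0.0000 raw=[0.0000 0.0000 0.0000]
After op 2 sync(2): ref=0.0000 raw=[0.0000 0.0000 0.0000]
After op 3 sync(1): ref=0.0000 raw=[0.0000 0.0000 0.0000]
After op 4 tick(3): ref=3.0000 raw=[3.6000 2.4000 3.6000]
After op 5 sync(1): ref=3.0000 raw=[3.6000 3.0000 3.6000]
After op 6 sync(1): ref=3.0000 raw=[3.6000 3.0000 3.6000]
After op 7 sync(0): ref=3.0000 raw=[3.0000 3.0000 3.6000]
Wrap final raw readings (mod 24): 3.0000 mod 24 = 3.0000; 3.0000 mod 24 = 3.0000; 3.6000 mod 24 = 3.6000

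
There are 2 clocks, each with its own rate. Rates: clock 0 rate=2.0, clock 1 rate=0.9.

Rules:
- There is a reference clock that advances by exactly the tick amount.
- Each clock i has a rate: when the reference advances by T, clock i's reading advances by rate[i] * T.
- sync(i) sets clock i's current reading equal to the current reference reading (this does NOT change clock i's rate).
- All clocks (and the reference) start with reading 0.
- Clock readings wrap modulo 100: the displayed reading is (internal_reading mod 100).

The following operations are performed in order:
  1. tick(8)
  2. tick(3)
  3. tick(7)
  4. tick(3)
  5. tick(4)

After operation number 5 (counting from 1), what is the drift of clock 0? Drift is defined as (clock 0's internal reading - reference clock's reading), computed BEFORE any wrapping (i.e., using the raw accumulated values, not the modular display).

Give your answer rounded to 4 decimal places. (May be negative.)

Answer: 25.0000

Derivation:
After op 1 tick(8): ref=8.0000 raw=[16.0000 7.2000]
After op 2 tick(3): ref=11.0000 raw=[22.0000 9.9000]
After op 3 tick(7): ref=18.0000 raw=[36.0000 16.2000]
After op 4 tick(3): ref=21.0000 raw=[42.0000 18.9000]
After op 5 tick(4): ref=25.0000 raw=[50.0000 22.5000]
Drift of clock 0 after op 5: 50.0000 - 25.0000 = 25.0000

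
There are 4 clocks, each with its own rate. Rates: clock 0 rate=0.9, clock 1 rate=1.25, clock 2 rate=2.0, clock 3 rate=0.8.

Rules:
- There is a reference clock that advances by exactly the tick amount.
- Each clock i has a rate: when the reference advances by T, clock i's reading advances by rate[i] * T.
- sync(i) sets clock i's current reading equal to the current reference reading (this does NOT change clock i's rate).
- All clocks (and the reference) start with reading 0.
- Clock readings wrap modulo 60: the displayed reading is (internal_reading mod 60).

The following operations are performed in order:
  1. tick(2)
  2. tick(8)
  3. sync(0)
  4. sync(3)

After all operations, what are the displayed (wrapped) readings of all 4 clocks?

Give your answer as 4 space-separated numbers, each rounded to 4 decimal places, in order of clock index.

Answer: 10.0000 12.5000 20.0000 10.0000

Derivation:
After op 1 tick(2): ref=2.0000 raw=[1.8000 2.5000 4.0000 1.6000]
After op 2 tick(8): ref=10.0000 raw=[9.0000 12.5000 20.0000 8.0000]
After op 3 sync(0): ref=10.0000 raw=[10.0000 12.5000 20.0000 8.0000]
After op 4 sync(3): ref=10.0000 raw=[10.0000 12.5000 20.0000 10.0000]
Wrap final raw readings (mod 60): 10.0000 mod 60 = 10.0000; 12.5000 mod 60 = 12.5000; 20.0000 mod 60 = 20.0000; 10.0000 mod 60 = 10.0000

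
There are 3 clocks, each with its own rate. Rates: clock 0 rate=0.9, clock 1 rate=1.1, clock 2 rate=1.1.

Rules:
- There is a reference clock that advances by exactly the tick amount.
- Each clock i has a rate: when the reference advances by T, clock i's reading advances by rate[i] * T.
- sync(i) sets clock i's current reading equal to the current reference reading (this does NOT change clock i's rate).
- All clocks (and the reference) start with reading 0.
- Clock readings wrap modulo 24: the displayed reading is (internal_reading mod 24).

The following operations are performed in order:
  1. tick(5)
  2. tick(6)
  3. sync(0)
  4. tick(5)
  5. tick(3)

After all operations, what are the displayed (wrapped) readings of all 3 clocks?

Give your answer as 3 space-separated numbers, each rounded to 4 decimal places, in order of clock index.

After op 1 tick(5): ref=5.0000 raw=[4.5000 5.5000 5.5000]
After op 2 tick(6): ref=11.0000 raw=[9.9000 12.1000 12.1000]
After op 3 sync(0): ref=11.0000 raw=[11.0000 12.1000 12.1000]
After op 4 tick(5): ref=16.0000 raw=[15.5000 17.6000 17.6000]
After op 5 tick(3): ref=19.0000 raw=[18.2000 20.9000 20.9000]
Wrap final raw readings (mod 24): 18.2000 mod 24 = 18.2000; 20.9000 mod 24 = 20.9000; 20.9000 mod 24 = 20.9000

Answer: 18.2000 20.9000 20.9000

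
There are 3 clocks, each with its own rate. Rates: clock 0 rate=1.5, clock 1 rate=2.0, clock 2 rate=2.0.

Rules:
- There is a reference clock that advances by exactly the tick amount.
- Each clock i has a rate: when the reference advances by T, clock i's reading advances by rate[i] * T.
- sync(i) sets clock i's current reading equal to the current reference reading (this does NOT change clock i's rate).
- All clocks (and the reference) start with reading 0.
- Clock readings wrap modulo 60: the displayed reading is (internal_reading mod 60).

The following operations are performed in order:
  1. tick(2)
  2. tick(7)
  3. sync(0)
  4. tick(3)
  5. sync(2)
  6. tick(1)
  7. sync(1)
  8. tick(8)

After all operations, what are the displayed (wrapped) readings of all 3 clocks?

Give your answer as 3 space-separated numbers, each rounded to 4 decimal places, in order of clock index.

After op 1 tick(2): ref=2.0000 raw=[3.0000 4.0000 4.0000]
After op 2 tick(7): ref=9.0000 raw=[13.5000 18.0000 18.0000]
After op 3 sync(0): ref=9.0000 raw=[9.0000 18.0000 18.0000]
After op 4 tick(3): ref=12.0000 raw=[13.5000 24.0000 24.0000]
After op 5 sync(2): ref=12.0000 raw=[13.5000 24.0000 12.0000]
After op 6 tick(1): ref=13.0000 raw=[15.0000 26.0000 14.0000]
After op 7 sync(1): ref=13.0000 raw=[15.0000 13.0000 14.0000]
After op 8 tick(8): ref=21.0000 raw=[27.0000 29.0000 30.0000]
Wrap final raw readings (mod 60): 27.0000 mod 60 = 27.0000; 29.0000 mod 60 = 29.0000; 30.0000 mod 60 = 30.0000

Answer: 27.0000 29.0000 30.0000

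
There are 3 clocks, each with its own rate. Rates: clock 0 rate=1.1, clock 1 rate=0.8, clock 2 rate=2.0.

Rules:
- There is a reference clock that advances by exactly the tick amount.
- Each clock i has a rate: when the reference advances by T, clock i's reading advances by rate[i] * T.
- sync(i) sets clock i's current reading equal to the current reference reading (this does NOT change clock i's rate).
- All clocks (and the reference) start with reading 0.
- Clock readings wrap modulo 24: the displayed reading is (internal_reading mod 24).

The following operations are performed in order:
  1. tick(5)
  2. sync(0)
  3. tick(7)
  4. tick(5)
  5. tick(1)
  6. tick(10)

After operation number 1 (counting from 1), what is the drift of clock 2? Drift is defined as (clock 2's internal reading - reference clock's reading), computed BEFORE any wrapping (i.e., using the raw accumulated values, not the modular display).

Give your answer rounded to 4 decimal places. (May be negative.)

After op 1 tick(5): ref=5.0000 raw=[5.5000 4.0000 10.0000]
Drift of clock 2 after op 1: 10.0000 - 5.0000 = 5.0000

Answer: 5.0000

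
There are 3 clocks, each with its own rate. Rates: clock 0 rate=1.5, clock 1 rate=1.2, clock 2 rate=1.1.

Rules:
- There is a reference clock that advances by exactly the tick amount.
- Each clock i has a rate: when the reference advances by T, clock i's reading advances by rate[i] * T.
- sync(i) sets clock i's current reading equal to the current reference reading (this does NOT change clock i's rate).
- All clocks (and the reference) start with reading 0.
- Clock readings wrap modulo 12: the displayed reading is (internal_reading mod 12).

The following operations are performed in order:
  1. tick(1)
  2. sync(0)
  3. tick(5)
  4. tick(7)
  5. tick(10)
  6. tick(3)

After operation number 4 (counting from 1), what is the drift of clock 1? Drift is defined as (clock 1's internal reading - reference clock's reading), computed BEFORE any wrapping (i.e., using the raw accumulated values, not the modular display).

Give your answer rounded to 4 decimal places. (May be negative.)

After op 1 tick(1): ref=1.0000 raw=[1.5000 1.2000 1.1000]
After op 2 sync(0): ref=1.0000 raw=[1.0000 1.2000 1.1000]
After op 3 tick(5): ref=6.0000 raw=[8.5000 7.2000 6.6000]
After op 4 tick(7): ref=13.0000 raw=[19.0000 15.6000 14.3000]
Drift of clock 1 after op 4: 15.6000 - 13.0000 = 2.6000

Answer: 2.6000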